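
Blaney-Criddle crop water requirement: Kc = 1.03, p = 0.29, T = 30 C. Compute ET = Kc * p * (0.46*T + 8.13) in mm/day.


ET = Kc * p * (0.46*T + 8.13)
ET = 1.03 * 0.29 * (0.46*30 + 8.13)
ET = 1.03 * 0.29 * 21.9300

6.5505 mm/day


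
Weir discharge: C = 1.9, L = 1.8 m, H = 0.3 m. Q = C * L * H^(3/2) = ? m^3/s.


Q = C * L * H^(3/2) = 1.9 * 1.8 * 0.3^1.5 = 1.9 * 1.8 * 0.164317

0.5620 m^3/s


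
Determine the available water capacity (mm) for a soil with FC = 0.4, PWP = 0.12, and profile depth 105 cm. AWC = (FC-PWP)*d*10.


AWC = (FC - PWP) * d * 10
AWC = (0.4 - 0.12) * 105 * 10
AWC = 0.2800 * 105 * 10

294.0000 mm


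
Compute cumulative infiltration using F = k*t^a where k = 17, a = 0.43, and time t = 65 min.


F = k * t^a = 17 * 65^0.43
F = 17 * 6.019394

102.3297 mm


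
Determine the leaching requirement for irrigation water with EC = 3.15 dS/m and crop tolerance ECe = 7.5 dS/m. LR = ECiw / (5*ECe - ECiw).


LR = ECiw / (5*ECe - ECiw)
LR = 3.15 / (5*7.5 - 3.15)
LR = 3.15 / 34.3500

0.0917


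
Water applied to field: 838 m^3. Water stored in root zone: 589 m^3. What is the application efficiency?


Ea = V_root / V_field * 100 = 589 / 838 * 100 = 70.2864%

70.2864 %


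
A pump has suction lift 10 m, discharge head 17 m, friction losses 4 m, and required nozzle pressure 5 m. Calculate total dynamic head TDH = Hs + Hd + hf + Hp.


TDH = Hs + Hd + hf + Hp = 10 + 17 + 4 + 5 = 36

36 m


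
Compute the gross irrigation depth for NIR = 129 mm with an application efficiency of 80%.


Ea = 80% = 0.8
GID = NIR / Ea = 129 / 0.8 = 161.2500 mm

161.2500 mm


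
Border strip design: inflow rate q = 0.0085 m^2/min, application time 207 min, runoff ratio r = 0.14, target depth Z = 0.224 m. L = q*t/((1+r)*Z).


L = q*t/((1+r)*Z)
L = 0.0085*207/((1+0.14)*0.224)
L = 1.7595/0.25536

6.8903 m


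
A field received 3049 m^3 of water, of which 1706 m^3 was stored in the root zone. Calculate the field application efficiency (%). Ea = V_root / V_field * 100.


Ea = V_root / V_field * 100 = 1706 / 3049 * 100 = 55.9528%

55.9528 %


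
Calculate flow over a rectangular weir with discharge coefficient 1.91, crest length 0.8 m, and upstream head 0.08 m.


Q = C * L * H^(3/2) = 1.91 * 0.8 * 0.08^1.5 = 1.91 * 0.8 * 0.022627

0.0346 m^3/s


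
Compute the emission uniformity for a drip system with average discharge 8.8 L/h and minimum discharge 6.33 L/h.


EU = (q_min/q_avg)*100 = (6.33/8.8)*100 = 71.9318%

71.9318 %


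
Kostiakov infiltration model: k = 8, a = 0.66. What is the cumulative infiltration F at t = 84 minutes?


F = k * t^a = 8 * 84^0.66
F = 8 * 18.621915

148.9753 mm


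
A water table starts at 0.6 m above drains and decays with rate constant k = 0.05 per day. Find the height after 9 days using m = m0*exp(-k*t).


m = m0 * exp(-k*t)
m = 0.6 * exp(-0.05 * 9)
m = 0.6 * exp(-0.4500)

0.3826 m


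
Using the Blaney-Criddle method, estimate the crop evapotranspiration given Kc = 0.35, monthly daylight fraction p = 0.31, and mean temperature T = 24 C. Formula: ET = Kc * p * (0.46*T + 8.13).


ET = Kc * p * (0.46*T + 8.13)
ET = 0.35 * 0.31 * (0.46*24 + 8.13)
ET = 0.35 * 0.31 * 19.1700

2.0799 mm/day


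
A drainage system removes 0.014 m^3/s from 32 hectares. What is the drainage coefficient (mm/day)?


DC = Q * 86400 / (A * 10000) * 1000
DC = 0.014 * 86400 / (32 * 10000) * 1000
DC = 1209600.0000 / 320000

3.7800 mm/day


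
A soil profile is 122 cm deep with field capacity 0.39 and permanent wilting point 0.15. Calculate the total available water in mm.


AWC = (FC - PWP) * d * 10
AWC = (0.39 - 0.15) * 122 * 10
AWC = 0.2400 * 122 * 10

292.8000 mm


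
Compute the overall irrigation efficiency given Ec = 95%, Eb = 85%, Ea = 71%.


Ec = 0.95, Eb = 0.85, Ea = 0.71
E = 0.95 * 0.85 * 0.71 * 100 = 57.3325%

57.3325 %


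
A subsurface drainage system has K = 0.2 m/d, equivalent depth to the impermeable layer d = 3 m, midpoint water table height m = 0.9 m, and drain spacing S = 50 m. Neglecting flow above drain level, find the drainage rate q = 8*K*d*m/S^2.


q = 8*K*d*m/S^2
q = 8*0.2*3*0.9/50^2
q = 4.3200 / 2500

0.0017 m/d


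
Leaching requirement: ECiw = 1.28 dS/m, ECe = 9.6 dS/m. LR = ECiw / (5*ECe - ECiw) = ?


LR = ECiw / (5*ECe - ECiw)
LR = 1.28 / (5*9.6 - 1.28)
LR = 1.28 / 46.7200

0.0274


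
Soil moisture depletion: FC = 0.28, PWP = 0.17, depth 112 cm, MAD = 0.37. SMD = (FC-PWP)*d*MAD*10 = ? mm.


SMD = (FC - PWP) * d * MAD * 10
SMD = (0.28 - 0.17) * 112 * 0.37 * 10
SMD = 0.1100 * 112 * 0.37 * 10

45.5840 mm


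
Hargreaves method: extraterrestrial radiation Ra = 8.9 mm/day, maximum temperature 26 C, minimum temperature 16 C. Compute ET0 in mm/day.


Tmean = (Tmax + Tmin)/2 = (26 + 16)/2 = 21.0
ET0 = 0.0023 * 8.9 * (21.0 + 17.8) * sqrt(26 - 16)
ET0 = 0.0023 * 8.9 * 38.8 * 3.162278

2.5116 mm/day


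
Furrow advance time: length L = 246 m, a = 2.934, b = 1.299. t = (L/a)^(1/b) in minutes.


t = (L/a)^(1/b)
t = (246/2.934)^(1/1.299)
t = 83.844581^(1/1.299)

30.2507 min


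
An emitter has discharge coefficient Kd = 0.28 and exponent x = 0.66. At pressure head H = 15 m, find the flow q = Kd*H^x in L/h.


q = Kd * H^x = 0.28 * 15^0.66 = 0.28 * 5.973381

1.6725 L/h


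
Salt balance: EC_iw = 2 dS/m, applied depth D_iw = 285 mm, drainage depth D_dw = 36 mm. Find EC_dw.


EC_dw = EC_iw * D_iw / D_dw
EC_dw = 2 * 285 / 36
EC_dw = 570 / 36

15.8333 dS/m


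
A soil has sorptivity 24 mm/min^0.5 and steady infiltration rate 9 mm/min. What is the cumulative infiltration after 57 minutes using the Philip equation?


F = S*sqrt(t) + A*t
F = 24*sqrt(57) + 9*57
F = 24*7.549834 + 513

694.1960 mm


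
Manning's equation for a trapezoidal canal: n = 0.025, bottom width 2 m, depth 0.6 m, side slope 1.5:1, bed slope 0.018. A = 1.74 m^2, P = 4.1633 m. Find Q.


R = A/P = 1.74/4.1633 = 0.417938
Q = (1/0.025) * 1.74 * 0.417938^(2/3) * 0.018^0.5

5.2198 m^3/s


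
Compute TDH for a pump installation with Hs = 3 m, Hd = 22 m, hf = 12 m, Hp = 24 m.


TDH = Hs + Hd + hf + Hp = 3 + 22 + 12 + 24 = 61

61 m


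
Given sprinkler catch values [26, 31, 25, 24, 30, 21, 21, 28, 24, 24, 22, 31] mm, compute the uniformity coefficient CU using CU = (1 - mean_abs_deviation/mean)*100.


mean = 25.583333 mm
MAD = 3.013889 mm
CU = (1 - 3.013889/25.583333)*100

88.2193 %


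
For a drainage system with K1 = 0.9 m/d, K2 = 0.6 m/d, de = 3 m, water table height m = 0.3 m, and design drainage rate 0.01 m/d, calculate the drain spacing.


S^2 = 8*K2*de*m/q + 4*K1*m^2/q
S^2 = 8*0.6*3*0.3/0.01 + 4*0.9*0.3^2/0.01
S = sqrt(464.4000)

21.5499 m


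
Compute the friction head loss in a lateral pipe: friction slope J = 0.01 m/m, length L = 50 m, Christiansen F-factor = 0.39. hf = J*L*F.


hf = J * L * F = 0.01 * 50 * 0.39 = 0.1950 m

0.1950 m


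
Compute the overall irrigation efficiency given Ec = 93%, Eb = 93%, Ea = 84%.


Ec = 0.93, Eb = 0.93, Ea = 0.84
E = 0.93 * 0.93 * 0.84 * 100 = 72.6516%

72.6516 %


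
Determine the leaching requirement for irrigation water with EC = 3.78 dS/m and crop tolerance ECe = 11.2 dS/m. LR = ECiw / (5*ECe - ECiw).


LR = ECiw / (5*ECe - ECiw)
LR = 3.78 / (5*11.2 - 3.78)
LR = 3.78 / 52.2200

0.0724


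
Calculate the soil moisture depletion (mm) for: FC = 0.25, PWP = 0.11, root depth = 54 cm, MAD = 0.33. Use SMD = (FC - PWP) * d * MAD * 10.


SMD = (FC - PWP) * d * MAD * 10
SMD = (0.25 - 0.11) * 54 * 0.33 * 10
SMD = 0.1400 * 54 * 0.33 * 10

24.9480 mm


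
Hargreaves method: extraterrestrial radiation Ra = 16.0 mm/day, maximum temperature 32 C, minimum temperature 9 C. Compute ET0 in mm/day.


Tmean = (Tmax + Tmin)/2 = (32 + 9)/2 = 20.5
ET0 = 0.0023 * 16.0 * (20.5 + 17.8) * sqrt(32 - 9)
ET0 = 0.0023 * 16.0 * 38.3 * 4.795832

6.7594 mm/day


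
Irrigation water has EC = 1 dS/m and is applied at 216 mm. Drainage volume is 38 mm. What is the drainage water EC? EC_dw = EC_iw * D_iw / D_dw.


EC_dw = EC_iw * D_iw / D_dw
EC_dw = 1 * 216 / 38
EC_dw = 216 / 38

5.6842 dS/m


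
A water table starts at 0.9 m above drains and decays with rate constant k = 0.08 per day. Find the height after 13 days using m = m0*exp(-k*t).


m = m0 * exp(-k*t)
m = 0.9 * exp(-0.08 * 13)
m = 0.9 * exp(-1.0400)

0.3181 m


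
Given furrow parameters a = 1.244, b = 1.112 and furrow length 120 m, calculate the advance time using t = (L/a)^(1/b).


t = (L/a)^(1/b)
t = (120/1.244)^(1/1.112)
t = 96.463023^(1/1.112)

60.8832 min


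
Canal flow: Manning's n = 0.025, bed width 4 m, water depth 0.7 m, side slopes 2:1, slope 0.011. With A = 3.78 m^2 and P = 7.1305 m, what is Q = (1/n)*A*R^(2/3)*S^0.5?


R = A/P = 3.78/7.1305 = 0.530117
Q = (1/0.025) * 3.78 * 0.530117^(2/3) * 0.011^0.5

10.3871 m^3/s


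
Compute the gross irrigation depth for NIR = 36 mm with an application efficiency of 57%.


Ea = 57% = 0.57
GID = NIR / Ea = 36 / 0.57 = 63.1579 mm

63.1579 mm


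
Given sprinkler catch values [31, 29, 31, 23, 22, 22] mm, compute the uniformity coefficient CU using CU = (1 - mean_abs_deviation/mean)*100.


mean = 26.333333 mm
MAD = 4.000000 mm
CU = (1 - 4.000000/26.333333)*100

84.8101 %


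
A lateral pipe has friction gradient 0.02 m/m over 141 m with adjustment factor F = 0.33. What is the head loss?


hf = J * L * F = 0.02 * 141 * 0.33 = 0.9306 m

0.9306 m


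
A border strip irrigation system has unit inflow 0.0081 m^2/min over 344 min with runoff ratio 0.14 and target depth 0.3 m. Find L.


L = q*t/((1+r)*Z)
L = 0.0081*344/((1+0.14)*0.3)
L = 2.7864/0.342

8.1474 m


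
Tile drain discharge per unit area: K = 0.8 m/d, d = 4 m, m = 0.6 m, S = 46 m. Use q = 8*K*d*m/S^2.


q = 8*K*d*m/S^2
q = 8*0.8*4*0.6/46^2
q = 15.3600 / 2116

0.0073 m/d


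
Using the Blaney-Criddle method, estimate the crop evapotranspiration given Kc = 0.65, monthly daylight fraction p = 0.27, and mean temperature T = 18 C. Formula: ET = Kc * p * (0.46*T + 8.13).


ET = Kc * p * (0.46*T + 8.13)
ET = 0.65 * 0.27 * (0.46*18 + 8.13)
ET = 0.65 * 0.27 * 16.4100

2.8800 mm/day


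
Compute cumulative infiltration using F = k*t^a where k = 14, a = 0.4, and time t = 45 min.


F = k * t^a = 14 * 45^0.4
F = 14 * 4.584426

64.1820 mm


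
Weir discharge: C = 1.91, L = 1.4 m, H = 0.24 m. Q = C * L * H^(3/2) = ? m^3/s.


Q = C * L * H^(3/2) = 1.91 * 1.4 * 0.24^1.5 = 1.91 * 1.4 * 0.117576

0.3144 m^3/s


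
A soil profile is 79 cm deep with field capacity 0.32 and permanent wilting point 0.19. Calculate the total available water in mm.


AWC = (FC - PWP) * d * 10
AWC = (0.32 - 0.19) * 79 * 10
AWC = 0.1300 * 79 * 10

102.7000 mm


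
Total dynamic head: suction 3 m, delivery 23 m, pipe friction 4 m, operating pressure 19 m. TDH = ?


TDH = Hs + Hd + hf + Hp = 3 + 23 + 4 + 19 = 49

49 m


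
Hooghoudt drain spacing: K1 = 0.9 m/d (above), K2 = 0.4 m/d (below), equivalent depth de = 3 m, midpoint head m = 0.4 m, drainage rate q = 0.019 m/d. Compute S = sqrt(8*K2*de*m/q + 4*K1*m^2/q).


S^2 = 8*K2*de*m/q + 4*K1*m^2/q
S^2 = 8*0.4*3*0.4/0.019 + 4*0.9*0.4^2/0.019
S = sqrt(232.4211)

15.2454 m


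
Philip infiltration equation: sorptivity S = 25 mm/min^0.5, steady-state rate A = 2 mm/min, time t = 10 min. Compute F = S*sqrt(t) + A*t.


F = S*sqrt(t) + A*t
F = 25*sqrt(10) + 2*10
F = 25*3.162278 + 20

99.0570 mm


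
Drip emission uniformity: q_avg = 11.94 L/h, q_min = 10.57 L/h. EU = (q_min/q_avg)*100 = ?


EU = (q_min/q_avg)*100 = (10.57/11.94)*100 = 88.5260%

88.5260 %


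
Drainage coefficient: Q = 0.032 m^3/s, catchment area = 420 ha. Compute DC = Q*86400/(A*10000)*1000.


DC = Q * 86400 / (A * 10000) * 1000
DC = 0.032 * 86400 / (420 * 10000) * 1000
DC = 2764800.0000 / 4200000

0.6583 mm/day


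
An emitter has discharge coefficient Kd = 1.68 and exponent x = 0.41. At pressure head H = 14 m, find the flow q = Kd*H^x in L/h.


q = Kd * H^x = 1.68 * 14^0.41 = 1.68 * 2.950615

4.9570 L/h


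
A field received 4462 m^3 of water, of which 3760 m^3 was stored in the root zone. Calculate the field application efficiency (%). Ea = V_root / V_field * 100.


Ea = V_root / V_field * 100 = 3760 / 4462 * 100 = 84.2671%

84.2671 %


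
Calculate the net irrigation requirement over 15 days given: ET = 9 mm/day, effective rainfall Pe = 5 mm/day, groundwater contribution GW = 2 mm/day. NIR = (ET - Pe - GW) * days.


Daily deficit = ET - Pe - GW = 9 - 5 - 2 = 2 mm/day
NIR = 2 * 15 = 30 mm

30.0000 mm


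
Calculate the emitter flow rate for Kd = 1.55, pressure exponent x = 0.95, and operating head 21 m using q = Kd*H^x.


q = Kd * H^x = 1.55 * 21^0.95 = 1.55 * 18.034675

27.9537 L/h


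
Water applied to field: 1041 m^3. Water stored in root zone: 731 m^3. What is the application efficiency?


Ea = V_root / V_field * 100 = 731 / 1041 * 100 = 70.2209%

70.2209 %


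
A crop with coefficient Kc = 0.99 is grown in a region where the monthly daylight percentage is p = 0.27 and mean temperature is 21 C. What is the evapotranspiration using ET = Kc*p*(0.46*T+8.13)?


ET = Kc * p * (0.46*T + 8.13)
ET = 0.99 * 0.27 * (0.46*21 + 8.13)
ET = 0.99 * 0.27 * 17.7900

4.7553 mm/day


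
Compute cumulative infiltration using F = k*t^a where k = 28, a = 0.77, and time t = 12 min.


F = k * t^a = 28 * 12^0.77
F = 28 * 6.775940

189.7263 mm


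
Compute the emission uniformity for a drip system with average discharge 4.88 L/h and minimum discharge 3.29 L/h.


EU = (q_min/q_avg)*100 = (3.29/4.88)*100 = 67.4180%

67.4180 %


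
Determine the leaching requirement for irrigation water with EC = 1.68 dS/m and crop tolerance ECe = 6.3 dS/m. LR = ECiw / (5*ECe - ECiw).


LR = ECiw / (5*ECe - ECiw)
LR = 1.68 / (5*6.3 - 1.68)
LR = 1.68 / 29.8200

0.0563


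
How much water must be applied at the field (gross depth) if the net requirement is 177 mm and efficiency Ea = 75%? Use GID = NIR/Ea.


Ea = 75% = 0.75
GID = NIR / Ea = 177 / 0.75 = 236.0000 mm

236.0000 mm


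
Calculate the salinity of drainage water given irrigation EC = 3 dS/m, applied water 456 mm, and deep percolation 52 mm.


EC_dw = EC_iw * D_iw / D_dw
EC_dw = 3 * 456 / 52
EC_dw = 1368 / 52

26.3077 dS/m


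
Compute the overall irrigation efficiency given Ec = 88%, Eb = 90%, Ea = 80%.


Ec = 0.88, Eb = 0.9, Ea = 0.8
E = 0.88 * 0.9 * 0.8 * 100 = 63.3600%

63.3600 %


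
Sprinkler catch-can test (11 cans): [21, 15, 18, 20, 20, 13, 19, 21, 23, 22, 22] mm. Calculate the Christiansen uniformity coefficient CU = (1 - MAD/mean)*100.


mean = 19.454545 mm
MAD = 2.330579 mm
CU = (1 - 2.330579/19.454545)*100

88.0204 %


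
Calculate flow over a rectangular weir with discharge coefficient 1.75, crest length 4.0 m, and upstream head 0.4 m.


Q = C * L * H^(3/2) = 1.75 * 4.0 * 0.4^1.5 = 1.75 * 4.0 * 0.252982

1.7709 m^3/s


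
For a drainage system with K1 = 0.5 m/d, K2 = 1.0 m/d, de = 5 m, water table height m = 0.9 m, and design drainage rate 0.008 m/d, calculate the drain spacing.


S^2 = 8*K2*de*m/q + 4*K1*m^2/q
S^2 = 8*1.0*5*0.9/0.008 + 4*0.5*0.9^2/0.008
S = sqrt(4702.5000)

68.5748 m


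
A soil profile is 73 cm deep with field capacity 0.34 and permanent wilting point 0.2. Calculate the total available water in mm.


AWC = (FC - PWP) * d * 10
AWC = (0.34 - 0.2) * 73 * 10
AWC = 0.1400 * 73 * 10

102.2000 mm


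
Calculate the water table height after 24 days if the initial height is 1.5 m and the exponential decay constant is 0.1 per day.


m = m0 * exp(-k*t)
m = 1.5 * exp(-0.1 * 24)
m = 1.5 * exp(-2.4000)

0.1361 m


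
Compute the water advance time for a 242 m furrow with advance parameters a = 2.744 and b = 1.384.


t = (L/a)^(1/b)
t = (242/2.744)^(1/1.384)
t = 88.192420^(1/1.384)

25.4483 min


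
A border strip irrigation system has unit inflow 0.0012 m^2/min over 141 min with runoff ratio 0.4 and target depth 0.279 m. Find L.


L = q*t/((1+r)*Z)
L = 0.0012*141/((1+0.4)*0.279)
L = 0.1692/0.3906

0.4332 m


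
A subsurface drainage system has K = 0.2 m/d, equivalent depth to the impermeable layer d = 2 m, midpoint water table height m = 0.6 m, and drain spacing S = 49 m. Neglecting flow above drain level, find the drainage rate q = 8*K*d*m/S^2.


q = 8*K*d*m/S^2
q = 8*0.2*2*0.6/49^2
q = 1.9200 / 2401

7.9967e-04 m/d


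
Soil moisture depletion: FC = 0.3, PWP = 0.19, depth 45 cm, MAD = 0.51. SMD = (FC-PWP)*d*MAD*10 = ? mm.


SMD = (FC - PWP) * d * MAD * 10
SMD = (0.3 - 0.19) * 45 * 0.51 * 10
SMD = 0.1100 * 45 * 0.51 * 10

25.2450 mm


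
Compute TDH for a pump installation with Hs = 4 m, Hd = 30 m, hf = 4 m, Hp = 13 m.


TDH = Hs + Hd + hf + Hp = 4 + 30 + 4 + 13 = 51

51 m


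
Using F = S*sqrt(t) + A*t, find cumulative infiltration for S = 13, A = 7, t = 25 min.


F = S*sqrt(t) + A*t
F = 13*sqrt(25) + 7*25
F = 13*5.000000 + 175

240.0000 mm


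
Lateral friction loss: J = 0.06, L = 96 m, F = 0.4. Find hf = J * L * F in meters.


hf = J * L * F = 0.06 * 96 * 0.4 = 2.3040 m

2.3040 m


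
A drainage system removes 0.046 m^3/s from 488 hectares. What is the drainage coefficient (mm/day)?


DC = Q * 86400 / (A * 10000) * 1000
DC = 0.046 * 86400 / (488 * 10000) * 1000
DC = 3974400.0000 / 4880000

0.8144 mm/day


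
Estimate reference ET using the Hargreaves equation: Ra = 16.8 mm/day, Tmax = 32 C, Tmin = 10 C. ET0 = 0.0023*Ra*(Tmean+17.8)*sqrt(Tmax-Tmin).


Tmean = (Tmax + Tmin)/2 = (32 + 10)/2 = 21.0
ET0 = 0.0023 * 16.8 * (21.0 + 17.8) * sqrt(32 - 10)
ET0 = 0.0023 * 16.8 * 38.8 * 4.690416

7.0320 mm/day


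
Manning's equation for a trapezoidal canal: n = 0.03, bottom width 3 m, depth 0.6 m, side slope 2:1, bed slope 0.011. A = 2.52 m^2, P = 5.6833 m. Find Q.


R = A/P = 2.52/5.6833 = 0.443404
Q = (1/0.03) * 2.52 * 0.443404^(2/3) * 0.011^0.5

5.1228 m^3/s


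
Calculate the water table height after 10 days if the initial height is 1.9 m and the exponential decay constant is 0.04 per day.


m = m0 * exp(-k*t)
m = 1.9 * exp(-0.04 * 10)
m = 1.9 * exp(-0.4000)

1.2736 m


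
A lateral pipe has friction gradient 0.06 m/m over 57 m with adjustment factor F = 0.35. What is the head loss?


hf = J * L * F = 0.06 * 57 * 0.35 = 1.1970 m

1.1970 m


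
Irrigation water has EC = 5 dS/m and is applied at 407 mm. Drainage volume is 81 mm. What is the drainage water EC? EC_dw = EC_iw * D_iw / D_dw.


EC_dw = EC_iw * D_iw / D_dw
EC_dw = 5 * 407 / 81
EC_dw = 2035 / 81

25.1235 dS/m


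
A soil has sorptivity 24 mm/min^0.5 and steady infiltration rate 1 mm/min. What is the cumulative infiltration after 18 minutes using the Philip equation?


F = S*sqrt(t) + A*t
F = 24*sqrt(18) + 1*18
F = 24*4.242641 + 18

119.8234 mm


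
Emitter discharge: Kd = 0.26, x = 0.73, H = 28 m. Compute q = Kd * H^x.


q = Kd * H^x = 0.26 * 28^0.73 = 0.26 * 11.387421

2.9607 L/h


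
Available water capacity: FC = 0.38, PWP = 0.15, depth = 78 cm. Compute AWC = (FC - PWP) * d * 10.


AWC = (FC - PWP) * d * 10
AWC = (0.38 - 0.15) * 78 * 10
AWC = 0.2300 * 78 * 10

179.4000 mm


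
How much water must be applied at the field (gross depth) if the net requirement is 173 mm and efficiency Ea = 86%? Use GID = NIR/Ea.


Ea = 86% = 0.86
GID = NIR / Ea = 173 / 0.86 = 201.1628 mm

201.1628 mm


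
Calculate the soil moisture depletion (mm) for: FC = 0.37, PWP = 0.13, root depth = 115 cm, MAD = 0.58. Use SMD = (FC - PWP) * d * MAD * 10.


SMD = (FC - PWP) * d * MAD * 10
SMD = (0.37 - 0.13) * 115 * 0.58 * 10
SMD = 0.2400 * 115 * 0.58 * 10

160.0800 mm


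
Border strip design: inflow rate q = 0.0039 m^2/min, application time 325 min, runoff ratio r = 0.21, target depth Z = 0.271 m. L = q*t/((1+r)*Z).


L = q*t/((1+r)*Z)
L = 0.0039*325/((1+0.21)*0.271)
L = 1.2675/0.32791

3.8654 m


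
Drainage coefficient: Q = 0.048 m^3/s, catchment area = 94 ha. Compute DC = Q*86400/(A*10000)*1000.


DC = Q * 86400 / (A * 10000) * 1000
DC = 0.048 * 86400 / (94 * 10000) * 1000
DC = 4147200.0000 / 940000

4.4119 mm/day


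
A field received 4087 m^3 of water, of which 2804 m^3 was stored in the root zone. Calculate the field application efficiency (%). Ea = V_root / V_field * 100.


Ea = V_root / V_field * 100 = 2804 / 4087 * 100 = 68.6078%

68.6078 %


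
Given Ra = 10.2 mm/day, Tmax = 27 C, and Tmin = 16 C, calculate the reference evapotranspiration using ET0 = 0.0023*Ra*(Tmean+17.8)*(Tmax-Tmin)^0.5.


Tmean = (Tmax + Tmin)/2 = (27 + 16)/2 = 21.5
ET0 = 0.0023 * 10.2 * (21.5 + 17.8) * sqrt(27 - 16)
ET0 = 0.0023 * 10.2 * 39.3 * 3.316625

3.0579 mm/day


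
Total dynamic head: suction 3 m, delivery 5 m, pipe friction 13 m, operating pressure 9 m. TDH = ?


TDH = Hs + Hd + hf + Hp = 3 + 5 + 13 + 9 = 30

30 m


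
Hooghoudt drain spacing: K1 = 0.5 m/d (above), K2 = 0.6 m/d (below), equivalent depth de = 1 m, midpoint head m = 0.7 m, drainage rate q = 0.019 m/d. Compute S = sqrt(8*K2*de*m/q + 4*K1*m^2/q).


S^2 = 8*K2*de*m/q + 4*K1*m^2/q
S^2 = 8*0.6*1*0.7/0.019 + 4*0.5*0.7^2/0.019
S = sqrt(228.4211)

15.1136 m


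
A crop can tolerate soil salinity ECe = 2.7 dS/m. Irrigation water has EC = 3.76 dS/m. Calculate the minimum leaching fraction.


LR = ECiw / (5*ECe - ECiw)
LR = 3.76 / (5*2.7 - 3.76)
LR = 3.76 / 9.7400

0.3860


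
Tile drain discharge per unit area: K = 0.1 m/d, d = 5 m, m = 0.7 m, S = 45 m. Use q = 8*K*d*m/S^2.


q = 8*K*d*m/S^2
q = 8*0.1*5*0.7/45^2
q = 2.8000 / 2025

0.0014 m/d


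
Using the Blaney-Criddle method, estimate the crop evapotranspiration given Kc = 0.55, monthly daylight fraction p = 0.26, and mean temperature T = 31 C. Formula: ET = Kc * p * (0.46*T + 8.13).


ET = Kc * p * (0.46*T + 8.13)
ET = 0.55 * 0.26 * (0.46*31 + 8.13)
ET = 0.55 * 0.26 * 22.3900

3.2018 mm/day


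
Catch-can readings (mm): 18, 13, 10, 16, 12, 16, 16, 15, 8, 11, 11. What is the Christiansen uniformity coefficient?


mean = 13.272727 mm
MAD = 2.661157 mm
CU = (1 - 2.661157/13.272727)*100

79.9502 %


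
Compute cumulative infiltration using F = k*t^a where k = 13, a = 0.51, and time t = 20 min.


F = k * t^a = 13 * 20^0.51
F = 13 * 4.608136

59.9058 mm


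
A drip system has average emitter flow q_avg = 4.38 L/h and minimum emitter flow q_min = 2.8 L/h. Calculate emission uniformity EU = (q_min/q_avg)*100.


EU = (q_min/q_avg)*100 = (2.8/4.38)*100 = 63.9269%

63.9269 %


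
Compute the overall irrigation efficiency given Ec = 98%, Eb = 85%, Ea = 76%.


Ec = 0.98, Eb = 0.85, Ea = 0.76
E = 0.98 * 0.85 * 0.76 * 100 = 63.3080%

63.3080 %


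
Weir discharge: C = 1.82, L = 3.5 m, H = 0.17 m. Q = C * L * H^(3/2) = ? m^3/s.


Q = C * L * H^(3/2) = 1.82 * 3.5 * 0.17^1.5 = 1.82 * 3.5 * 0.070093

0.4465 m^3/s


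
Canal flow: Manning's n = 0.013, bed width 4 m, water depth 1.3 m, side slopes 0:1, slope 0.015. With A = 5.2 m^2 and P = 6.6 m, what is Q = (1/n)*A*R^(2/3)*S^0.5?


R = A/P = 5.2/6.6 = 0.787879
Q = (1/0.013) * 5.2 * 0.787879^(2/3) * 0.015^0.5

41.7906 m^3/s


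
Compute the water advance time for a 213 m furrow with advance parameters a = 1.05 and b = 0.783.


t = (L/a)^(1/b)
t = (213/1.05)^(1/0.783)
t = 202.857143^(1/0.783)

884.3073 min


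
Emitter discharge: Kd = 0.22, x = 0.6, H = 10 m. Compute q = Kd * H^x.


q = Kd * H^x = 0.22 * 10^0.6 = 0.22 * 3.981072

0.8758 L/h


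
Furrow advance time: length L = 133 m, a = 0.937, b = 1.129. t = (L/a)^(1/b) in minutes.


t = (L/a)^(1/b)
t = (133/0.937)^(1/1.129)
t = 141.942369^(1/1.129)

80.5770 min


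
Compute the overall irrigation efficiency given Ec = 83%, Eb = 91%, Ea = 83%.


Ec = 0.83, Eb = 0.91, Ea = 0.83
E = 0.83 * 0.91 * 0.83 * 100 = 62.6899%

62.6899 %


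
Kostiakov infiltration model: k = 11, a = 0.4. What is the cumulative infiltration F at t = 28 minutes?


F = k * t^a = 11 * 28^0.4
F = 11 * 3.791955

41.7115 mm


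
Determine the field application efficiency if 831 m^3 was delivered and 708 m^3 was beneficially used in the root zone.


Ea = V_root / V_field * 100 = 708 / 831 * 100 = 85.1986%

85.1986 %


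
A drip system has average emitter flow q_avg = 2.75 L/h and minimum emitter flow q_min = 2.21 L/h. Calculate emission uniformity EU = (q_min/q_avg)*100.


EU = (q_min/q_avg)*100 = (2.21/2.75)*100 = 80.3636%

80.3636 %


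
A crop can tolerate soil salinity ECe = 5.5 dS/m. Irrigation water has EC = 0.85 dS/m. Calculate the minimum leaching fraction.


LR = ECiw / (5*ECe - ECiw)
LR = 0.85 / (5*5.5 - 0.85)
LR = 0.85 / 26.6500

0.0319


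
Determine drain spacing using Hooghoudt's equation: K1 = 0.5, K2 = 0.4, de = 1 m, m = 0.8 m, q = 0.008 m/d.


S^2 = 8*K2*de*m/q + 4*K1*m^2/q
S^2 = 8*0.4*1*0.8/0.008 + 4*0.5*0.8^2/0.008
S = sqrt(480.0000)

21.9089 m


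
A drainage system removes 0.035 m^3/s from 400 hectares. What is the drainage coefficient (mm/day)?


DC = Q * 86400 / (A * 10000) * 1000
DC = 0.035 * 86400 / (400 * 10000) * 1000
DC = 3024000.0000 / 4000000

0.7560 mm/day


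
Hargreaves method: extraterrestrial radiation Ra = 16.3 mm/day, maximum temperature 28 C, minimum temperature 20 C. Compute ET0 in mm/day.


Tmean = (Tmax + Tmin)/2 = (28 + 20)/2 = 24.0
ET0 = 0.0023 * 16.3 * (24.0 + 17.8) * sqrt(28 - 20)
ET0 = 0.0023 * 16.3 * 41.8 * 2.828427

4.4324 mm/day


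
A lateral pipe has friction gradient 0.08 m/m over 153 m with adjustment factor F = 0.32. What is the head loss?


hf = J * L * F = 0.08 * 153 * 0.32 = 3.9168 m

3.9168 m


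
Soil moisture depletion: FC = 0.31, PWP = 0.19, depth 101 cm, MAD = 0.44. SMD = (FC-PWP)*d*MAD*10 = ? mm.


SMD = (FC - PWP) * d * MAD * 10
SMD = (0.31 - 0.19) * 101 * 0.44 * 10
SMD = 0.1200 * 101 * 0.44 * 10

53.3280 mm


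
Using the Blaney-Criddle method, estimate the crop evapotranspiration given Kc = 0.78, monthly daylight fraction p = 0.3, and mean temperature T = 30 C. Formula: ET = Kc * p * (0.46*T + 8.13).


ET = Kc * p * (0.46*T + 8.13)
ET = 0.78 * 0.3 * (0.46*30 + 8.13)
ET = 0.78 * 0.3 * 21.9300

5.1316 mm/day


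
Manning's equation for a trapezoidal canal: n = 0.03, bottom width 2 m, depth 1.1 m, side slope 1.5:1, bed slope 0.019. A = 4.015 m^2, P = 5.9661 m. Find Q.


R = A/P = 4.015/5.9661 = 0.672969
Q = (1/0.03) * 4.015 * 0.672969^(2/3) * 0.019^0.5

14.1668 m^3/s


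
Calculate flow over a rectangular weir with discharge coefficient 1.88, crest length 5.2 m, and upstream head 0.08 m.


Q = C * L * H^(3/2) = 1.88 * 5.2 * 0.08^1.5 = 1.88 * 5.2 * 0.022627

0.2212 m^3/s


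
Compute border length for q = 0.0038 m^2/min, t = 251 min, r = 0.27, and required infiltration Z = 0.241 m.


L = q*t/((1+r)*Z)
L = 0.0038*251/((1+0.27)*0.241)
L = 0.9538/0.30607

3.1163 m


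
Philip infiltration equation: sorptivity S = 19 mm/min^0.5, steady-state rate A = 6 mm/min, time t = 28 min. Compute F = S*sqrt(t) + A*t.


F = S*sqrt(t) + A*t
F = 19*sqrt(28) + 6*28
F = 19*5.291503 + 168

268.5386 mm


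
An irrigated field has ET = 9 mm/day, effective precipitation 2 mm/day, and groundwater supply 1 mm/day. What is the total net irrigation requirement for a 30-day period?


Daily deficit = ET - Pe - GW = 9 - 2 - 1 = 6 mm/day
NIR = 6 * 30 = 180 mm

180.0000 mm


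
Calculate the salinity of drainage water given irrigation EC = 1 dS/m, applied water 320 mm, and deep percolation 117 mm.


EC_dw = EC_iw * D_iw / D_dw
EC_dw = 1 * 320 / 117
EC_dw = 320 / 117

2.7350 dS/m


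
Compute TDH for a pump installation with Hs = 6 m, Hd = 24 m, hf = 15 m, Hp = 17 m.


TDH = Hs + Hd + hf + Hp = 6 + 24 + 15 + 17 = 62

62 m


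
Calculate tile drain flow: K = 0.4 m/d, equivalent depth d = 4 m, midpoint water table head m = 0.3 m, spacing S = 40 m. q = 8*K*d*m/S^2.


q = 8*K*d*m/S^2
q = 8*0.4*4*0.3/40^2
q = 3.8400 / 1600

0.0024 m/d


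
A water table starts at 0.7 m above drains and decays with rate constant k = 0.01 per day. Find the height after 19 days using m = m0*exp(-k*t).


m = m0 * exp(-k*t)
m = 0.7 * exp(-0.01 * 19)
m = 0.7 * exp(-0.1900)

0.5789 m


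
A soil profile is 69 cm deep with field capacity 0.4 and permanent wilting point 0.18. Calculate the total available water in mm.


AWC = (FC - PWP) * d * 10
AWC = (0.4 - 0.18) * 69 * 10
AWC = 0.2200 * 69 * 10

151.8000 mm


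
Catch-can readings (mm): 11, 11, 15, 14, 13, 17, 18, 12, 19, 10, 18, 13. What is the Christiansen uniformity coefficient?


mean = 14.250000 mm
MAD = 2.625000 mm
CU = (1 - 2.625000/14.250000)*100

81.5789 %


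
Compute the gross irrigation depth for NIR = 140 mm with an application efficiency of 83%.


Ea = 83% = 0.83
GID = NIR / Ea = 140 / 0.83 = 168.6747 mm

168.6747 mm


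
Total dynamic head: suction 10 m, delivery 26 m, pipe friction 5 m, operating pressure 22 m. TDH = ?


TDH = Hs + Hd + hf + Hp = 10 + 26 + 5 + 22 = 63

63 m


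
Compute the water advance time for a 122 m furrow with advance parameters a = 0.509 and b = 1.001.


t = (L/a)^(1/b)
t = (122/0.509)^(1/1.001)
t = 239.685658^(1/1.001)

238.3772 min


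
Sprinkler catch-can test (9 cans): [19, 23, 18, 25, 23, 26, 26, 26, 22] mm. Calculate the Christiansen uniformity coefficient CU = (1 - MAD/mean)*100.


mean = 23.111111 mm
MAD = 2.345679 mm
CU = (1 - 2.345679/23.111111)*100

89.8504 %


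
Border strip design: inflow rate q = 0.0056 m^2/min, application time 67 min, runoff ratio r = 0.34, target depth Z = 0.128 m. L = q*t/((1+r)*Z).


L = q*t/((1+r)*Z)
L = 0.0056*67/((1+0.34)*0.128)
L = 0.3752/0.17152

2.1875 m


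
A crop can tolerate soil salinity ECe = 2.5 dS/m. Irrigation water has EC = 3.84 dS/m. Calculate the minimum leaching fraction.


LR = ECiw / (5*ECe - ECiw)
LR = 3.84 / (5*2.5 - 3.84)
LR = 3.84 / 8.6600

0.4434


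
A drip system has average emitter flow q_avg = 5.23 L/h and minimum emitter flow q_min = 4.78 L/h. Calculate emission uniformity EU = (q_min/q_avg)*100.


EU = (q_min/q_avg)*100 = (4.78/5.23)*100 = 91.3958%

91.3958 %


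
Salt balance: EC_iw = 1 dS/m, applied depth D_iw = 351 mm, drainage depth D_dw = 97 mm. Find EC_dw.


EC_dw = EC_iw * D_iw / D_dw
EC_dw = 1 * 351 / 97
EC_dw = 351 / 97

3.6186 dS/m


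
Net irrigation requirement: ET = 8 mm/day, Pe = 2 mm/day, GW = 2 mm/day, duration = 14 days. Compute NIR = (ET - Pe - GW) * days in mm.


Daily deficit = ET - Pe - GW = 8 - 2 - 2 = 4 mm/day
NIR = 4 * 14 = 56 mm

56.0000 mm


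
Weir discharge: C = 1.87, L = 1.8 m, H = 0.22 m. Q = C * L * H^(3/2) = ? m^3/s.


Q = C * L * H^(3/2) = 1.87 * 1.8 * 0.22^1.5 = 1.87 * 1.8 * 0.103189

0.3473 m^3/s


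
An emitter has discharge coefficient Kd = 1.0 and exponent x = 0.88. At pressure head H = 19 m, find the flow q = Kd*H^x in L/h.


q = Kd * H^x = 1.0 * 19^0.88 = 1.0 * 13.344527

13.3445 L/h


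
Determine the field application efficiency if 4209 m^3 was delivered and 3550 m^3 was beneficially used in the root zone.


Ea = V_root / V_field * 100 = 3550 / 4209 * 100 = 84.3431%

84.3431 %


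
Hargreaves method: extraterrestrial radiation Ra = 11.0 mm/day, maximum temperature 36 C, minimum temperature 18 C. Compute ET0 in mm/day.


Tmean = (Tmax + Tmin)/2 = (36 + 18)/2 = 27.0
ET0 = 0.0023 * 11.0 * (27.0 + 17.8) * sqrt(36 - 18)
ET0 = 0.0023 * 11.0 * 44.8 * 4.242641

4.8088 mm/day


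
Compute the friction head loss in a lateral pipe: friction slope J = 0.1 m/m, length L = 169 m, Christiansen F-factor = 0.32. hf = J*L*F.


hf = J * L * F = 0.1 * 169 * 0.32 = 5.4080 m

5.4080 m


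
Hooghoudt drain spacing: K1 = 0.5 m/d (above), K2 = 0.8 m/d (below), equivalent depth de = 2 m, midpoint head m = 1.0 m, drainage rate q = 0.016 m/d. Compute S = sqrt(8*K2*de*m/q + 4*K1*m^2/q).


S^2 = 8*K2*de*m/q + 4*K1*m^2/q
S^2 = 8*0.8*2*1.0/0.016 + 4*0.5*1.0^2/0.016
S = sqrt(925.0000)

30.4138 m


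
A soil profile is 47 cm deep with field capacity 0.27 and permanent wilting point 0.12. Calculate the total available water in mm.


AWC = (FC - PWP) * d * 10
AWC = (0.27 - 0.12) * 47 * 10
AWC = 0.1500 * 47 * 10

70.5000 mm


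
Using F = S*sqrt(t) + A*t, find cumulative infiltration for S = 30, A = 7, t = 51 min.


F = S*sqrt(t) + A*t
F = 30*sqrt(51) + 7*51
F = 30*7.141428 + 357

571.2428 mm


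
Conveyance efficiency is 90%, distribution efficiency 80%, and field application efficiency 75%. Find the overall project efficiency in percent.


Ec = 0.9, Eb = 0.8, Ea = 0.75
E = 0.9 * 0.8 * 0.75 * 100 = 54.0000%

54.0000 %


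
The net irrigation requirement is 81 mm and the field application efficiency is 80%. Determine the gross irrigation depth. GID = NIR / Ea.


Ea = 80% = 0.8
GID = NIR / Ea = 81 / 0.8 = 101.2500 mm

101.2500 mm


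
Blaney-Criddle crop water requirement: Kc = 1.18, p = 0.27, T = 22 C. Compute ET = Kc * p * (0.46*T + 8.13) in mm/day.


ET = Kc * p * (0.46*T + 8.13)
ET = 1.18 * 0.27 * (0.46*22 + 8.13)
ET = 1.18 * 0.27 * 18.2500

5.8144 mm/day


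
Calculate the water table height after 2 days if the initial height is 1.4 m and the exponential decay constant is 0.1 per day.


m = m0 * exp(-k*t)
m = 1.4 * exp(-0.1 * 2)
m = 1.4 * exp(-0.2000)

1.1462 m


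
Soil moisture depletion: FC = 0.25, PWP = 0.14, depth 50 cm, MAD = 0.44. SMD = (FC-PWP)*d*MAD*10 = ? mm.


SMD = (FC - PWP) * d * MAD * 10
SMD = (0.25 - 0.14) * 50 * 0.44 * 10
SMD = 0.1100 * 50 * 0.44 * 10

24.2000 mm


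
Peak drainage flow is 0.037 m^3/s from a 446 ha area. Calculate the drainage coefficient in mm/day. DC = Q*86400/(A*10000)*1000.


DC = Q * 86400 / (A * 10000) * 1000
DC = 0.037 * 86400 / (446 * 10000) * 1000
DC = 3196800.0000 / 4460000

0.7168 mm/day


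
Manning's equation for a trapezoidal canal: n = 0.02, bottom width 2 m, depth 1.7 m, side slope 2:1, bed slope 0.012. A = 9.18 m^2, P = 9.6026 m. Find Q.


R = A/P = 9.18/9.6026 = 0.955991
Q = (1/0.02) * 9.18 * 0.955991^(2/3) * 0.012^0.5

48.7947 m^3/s


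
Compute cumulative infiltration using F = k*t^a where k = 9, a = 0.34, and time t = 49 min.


F = k * t^a = 9 * 49^0.34
F = 9 * 3.755490

33.7994 mm


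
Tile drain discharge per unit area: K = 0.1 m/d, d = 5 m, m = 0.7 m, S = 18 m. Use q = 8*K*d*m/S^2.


q = 8*K*d*m/S^2
q = 8*0.1*5*0.7/18^2
q = 2.8000 / 324

0.0086 m/d


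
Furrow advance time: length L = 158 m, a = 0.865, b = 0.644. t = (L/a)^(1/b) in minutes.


t = (L/a)^(1/b)
t = (158/0.865)^(1/0.644)
t = 182.658960^(1/0.644)

3249.8617 min


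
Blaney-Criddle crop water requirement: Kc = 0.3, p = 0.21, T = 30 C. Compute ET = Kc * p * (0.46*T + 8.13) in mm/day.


ET = Kc * p * (0.46*T + 8.13)
ET = 0.3 * 0.21 * (0.46*30 + 8.13)
ET = 0.3 * 0.21 * 21.9300

1.3816 mm/day


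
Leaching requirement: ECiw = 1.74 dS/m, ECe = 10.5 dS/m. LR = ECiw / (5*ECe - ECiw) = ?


LR = ECiw / (5*ECe - ECiw)
LR = 1.74 / (5*10.5 - 1.74)
LR = 1.74 / 50.7600

0.0343


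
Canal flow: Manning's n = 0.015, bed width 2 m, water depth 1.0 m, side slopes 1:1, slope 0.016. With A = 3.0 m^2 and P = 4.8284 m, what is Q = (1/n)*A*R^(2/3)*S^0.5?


R = A/P = 3.0/4.8284 = 0.621324
Q = (1/0.015) * 3.0 * 0.621324^(2/3) * 0.016^0.5

18.4205 m^3/s


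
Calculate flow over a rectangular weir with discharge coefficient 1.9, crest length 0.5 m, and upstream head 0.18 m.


Q = C * L * H^(3/2) = 1.9 * 0.5 * 0.18^1.5 = 1.9 * 0.5 * 0.076368

0.0725 m^3/s


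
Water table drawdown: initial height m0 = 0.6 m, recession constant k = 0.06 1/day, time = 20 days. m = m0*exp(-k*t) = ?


m = m0 * exp(-k*t)
m = 0.6 * exp(-0.06 * 20)
m = 0.6 * exp(-1.2000)

0.1807 m


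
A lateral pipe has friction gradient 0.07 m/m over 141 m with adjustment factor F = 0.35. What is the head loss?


hf = J * L * F = 0.07 * 141 * 0.35 = 3.4545 m

3.4545 m


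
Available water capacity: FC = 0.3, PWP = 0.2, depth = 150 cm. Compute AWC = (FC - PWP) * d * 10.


AWC = (FC - PWP) * d * 10
AWC = (0.3 - 0.2) * 150 * 10
AWC = 0.1000 * 150 * 10

150.0000 mm


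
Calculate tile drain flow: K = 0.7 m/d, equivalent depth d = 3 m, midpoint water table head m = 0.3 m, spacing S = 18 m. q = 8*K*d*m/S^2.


q = 8*K*d*m/S^2
q = 8*0.7*3*0.3/18^2
q = 5.0400 / 324

0.0156 m/d


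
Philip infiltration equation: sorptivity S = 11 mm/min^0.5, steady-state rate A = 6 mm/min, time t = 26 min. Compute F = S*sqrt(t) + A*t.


F = S*sqrt(t) + A*t
F = 11*sqrt(26) + 6*26
F = 11*5.099020 + 156

212.0892 mm


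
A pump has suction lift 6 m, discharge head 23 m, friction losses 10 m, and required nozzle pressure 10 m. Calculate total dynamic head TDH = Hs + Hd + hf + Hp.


TDH = Hs + Hd + hf + Hp = 6 + 23 + 10 + 10 = 49

49 m


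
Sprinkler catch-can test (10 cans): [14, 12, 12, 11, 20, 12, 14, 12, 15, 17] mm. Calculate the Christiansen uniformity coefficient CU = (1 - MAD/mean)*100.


mean = 13.900000 mm
MAD = 2.100000 mm
CU = (1 - 2.100000/13.900000)*100

84.8921 %


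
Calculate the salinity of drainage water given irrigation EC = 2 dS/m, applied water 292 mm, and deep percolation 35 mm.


EC_dw = EC_iw * D_iw / D_dw
EC_dw = 2 * 292 / 35
EC_dw = 584 / 35

16.6857 dS/m


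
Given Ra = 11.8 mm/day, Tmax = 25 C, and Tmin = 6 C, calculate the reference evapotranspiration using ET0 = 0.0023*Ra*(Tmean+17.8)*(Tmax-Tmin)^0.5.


Tmean = (Tmax + Tmin)/2 = (25 + 6)/2 = 15.5
ET0 = 0.0023 * 11.8 * (15.5 + 17.8) * sqrt(25 - 6)
ET0 = 0.0023 * 11.8 * 33.3 * 4.358899

3.9394 mm/day


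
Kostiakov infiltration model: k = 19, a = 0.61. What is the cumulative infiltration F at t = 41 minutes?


F = k * t^a = 19 * 41^0.61
F = 19 * 9.633812

183.0424 mm


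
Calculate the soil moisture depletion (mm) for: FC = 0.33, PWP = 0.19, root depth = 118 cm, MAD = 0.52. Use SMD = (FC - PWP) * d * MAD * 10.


SMD = (FC - PWP) * d * MAD * 10
SMD = (0.33 - 0.19) * 118 * 0.52 * 10
SMD = 0.1400 * 118 * 0.52 * 10

85.9040 mm


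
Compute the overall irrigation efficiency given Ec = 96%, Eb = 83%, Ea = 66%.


Ec = 0.96, Eb = 0.83, Ea = 0.66
E = 0.96 * 0.83 * 0.66 * 100 = 52.5888%

52.5888 %


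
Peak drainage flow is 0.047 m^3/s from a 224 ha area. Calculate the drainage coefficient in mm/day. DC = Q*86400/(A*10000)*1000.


DC = Q * 86400 / (A * 10000) * 1000
DC = 0.047 * 86400 / (224 * 10000) * 1000
DC = 4060800.0000 / 2240000

1.8129 mm/day


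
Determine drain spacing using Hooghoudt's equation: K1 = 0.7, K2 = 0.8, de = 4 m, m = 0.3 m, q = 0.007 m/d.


S^2 = 8*K2*de*m/q + 4*K1*m^2/q
S^2 = 8*0.8*4*0.3/0.007 + 4*0.7*0.3^2/0.007
S = sqrt(1133.1429)

33.6622 m


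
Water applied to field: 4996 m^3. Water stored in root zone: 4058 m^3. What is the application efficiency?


Ea = V_root / V_field * 100 = 4058 / 4996 * 100 = 81.2250%

81.2250 %


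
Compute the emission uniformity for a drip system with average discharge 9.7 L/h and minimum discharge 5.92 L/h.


EU = (q_min/q_avg)*100 = (5.92/9.7)*100 = 61.0309%

61.0309 %


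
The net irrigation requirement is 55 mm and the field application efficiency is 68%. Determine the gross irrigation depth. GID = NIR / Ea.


Ea = 68% = 0.68
GID = NIR / Ea = 55 / 0.68 = 80.8824 mm

80.8824 mm


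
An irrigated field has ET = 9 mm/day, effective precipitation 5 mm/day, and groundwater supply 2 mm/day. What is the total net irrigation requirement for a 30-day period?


Daily deficit = ET - Pe - GW = 9 - 5 - 2 = 2 mm/day
NIR = 2 * 30 = 60 mm

60.0000 mm


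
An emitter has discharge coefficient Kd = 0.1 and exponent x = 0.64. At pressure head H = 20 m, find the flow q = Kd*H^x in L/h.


q = Kd * H^x = 0.1 * 20^0.64 = 0.1 * 6.802353

0.6802 L/h


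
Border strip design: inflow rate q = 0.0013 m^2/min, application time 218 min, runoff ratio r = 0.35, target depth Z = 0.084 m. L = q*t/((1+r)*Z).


L = q*t/((1+r)*Z)
L = 0.0013*218/((1+0.35)*0.084)
L = 0.2834/0.1134

2.4991 m
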